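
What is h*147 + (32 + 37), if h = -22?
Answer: -3165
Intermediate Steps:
h*147 + (32 + 37) = -22*147 + (32 + 37) = -3234 + 69 = -3165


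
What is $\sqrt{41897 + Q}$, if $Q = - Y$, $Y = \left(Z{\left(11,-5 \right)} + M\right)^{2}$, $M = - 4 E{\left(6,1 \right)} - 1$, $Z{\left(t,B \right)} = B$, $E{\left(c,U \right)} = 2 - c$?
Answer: $7 \sqrt{853} \approx 204.44$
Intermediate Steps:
$M = 15$ ($M = - 4 \left(2 - 6\right) - 1 = \left(-4\right) \left(-4\right) - 1 = 16 - 1 = 15$)
$Y = 100$ ($Y = \left(-5 + 15\right)^{2} = 10^{2} = 100$)
$Q = -100$ ($Q = \left(-1\right) 100 = -100$)
$\sqrt{41897 + Q} = \sqrt{41897 - 100} = \sqrt{41797} = 7 \sqrt{853}$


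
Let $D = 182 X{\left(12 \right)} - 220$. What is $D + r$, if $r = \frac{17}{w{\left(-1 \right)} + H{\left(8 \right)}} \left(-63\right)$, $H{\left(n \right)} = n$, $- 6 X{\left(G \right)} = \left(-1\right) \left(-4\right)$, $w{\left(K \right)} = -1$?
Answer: $- \frac{1483}{3} \approx -494.33$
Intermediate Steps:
$X{\left(G \right)} = - \frac{2}{3}$ ($X{\left(G \right)} = - \frac{\left(-1\right) \left(-4\right)}{6} = \left(- \frac{1}{6}\right) 4 = - \frac{2}{3}$)
$r = -153$ ($r = \frac{17}{-1 + 8} \left(-63\right) = \frac{17}{7} \left(-63\right) = -153$)
$D = - \frac{1024}{3}$ ($D = 182 \left(- \frac{2}{3}\right) - 220 = - \frac{364}{3} - 220 = - \frac{1024}{3} \approx -341.33$)
$D + r = - \frac{1024}{3} - 153 = - \frac{1483}{3}$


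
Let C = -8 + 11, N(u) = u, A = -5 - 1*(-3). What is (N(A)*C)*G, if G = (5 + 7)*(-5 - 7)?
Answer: 864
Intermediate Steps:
A = -2 (A = -5 + 3 = -2)
G = -144 (G = 12*(-12) = -144)
C = 3
(N(A)*C)*G = -2*3*(-144) = -6*(-144) = 864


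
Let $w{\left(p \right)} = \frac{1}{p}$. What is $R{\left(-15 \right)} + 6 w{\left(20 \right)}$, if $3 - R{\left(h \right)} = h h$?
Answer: $- \frac{2217}{10} \approx -221.7$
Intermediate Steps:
$R{\left(h \right)} = 3 - h^{2}$ ($R{\left(h \right)} = 3 - h h = 3 - h^{2}$)
$R{\left(-15 \right)} + 6 w{\left(20 \right)} = \left(3 - \left(-15\right)^{2}\right) + \frac{6}{20} = \left(3 - 225\right) + 6 \cdot \frac{1}{20} = \left(3 - 225\right) + \frac{3}{10} = -222 + \frac{3}{10} = - \frac{2217}{10}$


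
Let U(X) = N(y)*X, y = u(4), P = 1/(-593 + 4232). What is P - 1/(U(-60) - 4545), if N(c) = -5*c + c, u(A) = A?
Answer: 2408/4348605 ≈ 0.00055374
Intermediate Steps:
P = 1/3639 ≈ 0.00027480
y = 4
N(c) = -4*c
U(X) = -16*X (U(X) = (-4*4)*X = -16*X)
P - 1/(U(-60) - 4545) = 1/3639 - 1/(-16*(-60) - 4545) = 1/3639 - 1/(960 - 4545) = 1/3639 - 1/(-3585) = 1/3639 - 1*(-1/3585) = 1/3639 + 1/3585 = 2408/4348605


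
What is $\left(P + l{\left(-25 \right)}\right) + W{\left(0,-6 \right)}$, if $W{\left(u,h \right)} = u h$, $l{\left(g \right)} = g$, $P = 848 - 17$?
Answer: $806$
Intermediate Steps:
$P = 831$ ($P = 848 + \left(-667 + 650\right) = 848 - 17 = 831$)
$W{\left(u,h \right)} = h u$
$\left(P + l{\left(-25 \right)}\right) + W{\left(0,-6 \right)} = \left(831 - 25\right) - 0 = 806 + 0 = 806$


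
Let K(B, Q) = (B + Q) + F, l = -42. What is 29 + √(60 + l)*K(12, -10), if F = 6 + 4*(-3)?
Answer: 29 - 12*√2 ≈ 12.029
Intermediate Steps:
F = -6 (F = 6 - 12 = -6)
K(B, Q) = -6 + B + Q (K(B, Q) = (B + Q) - 6 = -6 + B + Q)
29 + √(60 + l)*K(12, -10) = 29 + √(60 - 42)*(-6 + 12 - 10) = 29 + √18*(-4) = 29 + (3*√2)*(-4) = 29 - 12*√2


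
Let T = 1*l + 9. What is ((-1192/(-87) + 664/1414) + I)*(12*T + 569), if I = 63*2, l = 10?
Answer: 6871544314/61509 ≈ 1.1172e+5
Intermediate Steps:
T = 19 (T = 1*10 + 9 = 10 + 9 = 19)
I = 126
((-1192/(-87) + 664/1414) + I)*(12*T + 569) = ((-1192/(-87) + 664/1414) + 126)*(12*19 + 569) = ((-1192*(-1/87) + 664*(1/1414)) + 126)*(228 + 569) = ((1192/87 + 332/707) + 126)*797 = (871628/61509 + 126)*797 = (8621762/61509)*797 = 6871544314/61509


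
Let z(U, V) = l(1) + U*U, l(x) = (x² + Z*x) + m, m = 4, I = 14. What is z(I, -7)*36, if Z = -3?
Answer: 7128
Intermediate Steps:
l(x) = 4 + x² - 3*x (l(x) = (x² - 3*x) + 4 = 4 + x² - 3*x)
z(U, V) = 2 + U² (z(U, V) = (4 + 1² - 3*1) + U*U = (4 + 1 - 3) + U² = 2 + U²)
z(I, -7)*36 = (2 + 14²)*36 = (2 + 196)*36 = 198*36 = 7128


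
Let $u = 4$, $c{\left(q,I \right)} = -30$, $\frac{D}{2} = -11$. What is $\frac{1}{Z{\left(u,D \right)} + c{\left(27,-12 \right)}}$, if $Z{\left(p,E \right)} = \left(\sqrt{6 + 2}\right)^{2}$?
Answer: $- \frac{1}{22} \approx -0.045455$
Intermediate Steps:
$D = -22$ ($D = 2 \left(-11\right) = -22$)
$Z{\left(p,E \right)} = 8$ ($Z{\left(p,E \right)} = \left(\sqrt{8}\right)^{2} = \left(2 \sqrt{2}\right)^{2} = 8$)
$\frac{1}{Z{\left(u,D \right)} + c{\left(27,-12 \right)}} = \frac{1}{8 - 30} = \frac{1}{-22} = - \frac{1}{22}$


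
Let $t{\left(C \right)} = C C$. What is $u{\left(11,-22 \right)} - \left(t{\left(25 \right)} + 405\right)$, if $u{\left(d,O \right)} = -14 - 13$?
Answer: $-1057$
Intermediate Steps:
$u{\left(d,O \right)} = -27$ ($u{\left(d,O \right)} = -14 - 13 = -27$)
$t{\left(C \right)} = C^{2}$
$u{\left(11,-22 \right)} - \left(t{\left(25 \right)} + 405\right) = -27 - \left(25^{2} + 405\right) = -27 - \left(625 + 405\right) = -27 - 1030 = -1057$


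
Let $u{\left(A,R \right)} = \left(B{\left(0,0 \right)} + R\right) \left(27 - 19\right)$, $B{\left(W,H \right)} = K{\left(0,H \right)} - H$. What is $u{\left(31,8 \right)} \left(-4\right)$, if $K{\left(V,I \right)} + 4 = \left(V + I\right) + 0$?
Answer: $-128$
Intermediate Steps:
$K{\left(V,I \right)} = -4 + I + V$ ($K{\left(V,I \right)} = -4 + \left(\left(V + I\right) + 0\right) = -4 + \left(\left(I + V\right) + 0\right) = -4 + \left(I + V\right) = -4 + I + V$)
$B{\left(W,H \right)} = -4$ ($B{\left(W,H \right)} = \left(-4 + H + 0\right) - H = \left(-4 + H\right) - H = -4$)
$u{\left(A,R \right)} = -32 + 8 R$ ($u{\left(A,R \right)} = \left(-4 + R\right) \left(27 - 19\right) = \left(-4 + R\right) 8 = -32 + 8 R$)
$u{\left(31,8 \right)} \left(-4\right) = \left(-32 + 8 \cdot 8\right) \left(-4\right) = \left(-32 + 64\right) \left(-4\right) = 32 \left(-4\right) = -128$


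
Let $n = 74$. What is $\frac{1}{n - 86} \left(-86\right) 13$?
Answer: $\frac{559}{6} \approx 93.167$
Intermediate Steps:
$\frac{1}{n - 86} \left(-86\right) 13 = \frac{1}{74 - 86} \left(-86\right) 13 = \frac{1}{-12} \left(-86\right) 13 = \left(- \frac{1}{12}\right) \left(-86\right) 13 = \frac{43}{6} \cdot 13 = \frac{559}{6}$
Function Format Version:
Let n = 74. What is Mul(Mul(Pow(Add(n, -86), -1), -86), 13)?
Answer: Rational(559, 6) ≈ 93.167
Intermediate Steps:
Mul(Mul(Pow(Add(n, -86), -1), -86), 13) = Mul(Mul(Pow(Add(74, -86), -1), -86), 13) = Mul(Mul(Pow(-12, -1), -86), 13) = Mul(Mul(Rational(-1, 12), -86), 13) = Mul(Rational(43, 6), 13) = Rational(559, 6)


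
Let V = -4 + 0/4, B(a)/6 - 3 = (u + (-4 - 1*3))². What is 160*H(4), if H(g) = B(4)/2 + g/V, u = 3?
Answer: 8960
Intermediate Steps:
B(a) = 114 (B(a) = 18 + 6*(3 + (-4 - 1*3))² = 18 + 6*(3 + (-4 - 3))² = 18 + 6*(3 - 7)² = 18 + 6*(-4)² = 18 + 6*16 = 18 + 96 = 114)
V = -4 (V = -4 + 0*(¼) = -4 + 0 = -4)
H(g) = 57 - g/4 (H(g) = 114/2 + g/(-4) = 114*(½) + g*(-¼) = 57 - g/4)
160*H(4) = 160*(57 - ¼*4) = 160*(57 - 1) = 160*56 = 8960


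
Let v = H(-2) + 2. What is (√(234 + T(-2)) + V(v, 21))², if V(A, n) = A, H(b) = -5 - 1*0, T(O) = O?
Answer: 241 - 12*√58 ≈ 149.61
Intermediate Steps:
H(b) = -5 (H(b) = -5 + 0 = -5)
v = -3 (v = -5 + 2 = -3)
(√(234 + T(-2)) + V(v, 21))² = (√(234 - 2) - 3)² = (√232 - 3)² = (2*√58 - 3)² = (-3 + 2*√58)²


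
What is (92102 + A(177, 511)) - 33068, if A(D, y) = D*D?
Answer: 90363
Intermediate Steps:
A(D, y) = D**2
(92102 + A(177, 511)) - 33068 = (92102 + 177**2) - 33068 = (92102 + 31329) - 33068 = 123431 - 33068 = 90363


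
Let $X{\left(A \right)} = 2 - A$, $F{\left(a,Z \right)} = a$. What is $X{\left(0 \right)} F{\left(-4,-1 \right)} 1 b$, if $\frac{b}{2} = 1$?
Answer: $-16$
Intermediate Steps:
$b = 2$ ($b = 2 \cdot 1 = 2$)
$X{\left(0 \right)} F{\left(-4,-1 \right)} 1 b = \left(2 - 0\right) \left(-4\right) 1 \cdot 2 = \left(2 + 0\right) \left(-4\right) 1 \cdot 2 = 2 \left(-4\right) 1 \cdot 2 = \left(-8\right) 1 \cdot 2 = \left(-8\right) 2 = -16$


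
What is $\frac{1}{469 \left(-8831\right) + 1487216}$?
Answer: $- \frac{1}{2654523} \approx -3.7672 \cdot 10^{-7}$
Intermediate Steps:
$\frac{1}{469 \left(-8831\right) + 1487216} = \frac{1}{-4141739 + 1487216} = \frac{1}{-2654523} = - \frac{1}{2654523}$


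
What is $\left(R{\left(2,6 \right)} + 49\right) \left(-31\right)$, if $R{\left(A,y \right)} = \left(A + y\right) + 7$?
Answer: $-1984$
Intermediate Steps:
$R{\left(A,y \right)} = 7 + A + y$
$\left(R{\left(2,6 \right)} + 49\right) \left(-31\right) = \left(\left(7 + 2 + 6\right) + 49\right) \left(-31\right) = \left(15 + 49\right) \left(-31\right) = 64 \left(-31\right) = -1984$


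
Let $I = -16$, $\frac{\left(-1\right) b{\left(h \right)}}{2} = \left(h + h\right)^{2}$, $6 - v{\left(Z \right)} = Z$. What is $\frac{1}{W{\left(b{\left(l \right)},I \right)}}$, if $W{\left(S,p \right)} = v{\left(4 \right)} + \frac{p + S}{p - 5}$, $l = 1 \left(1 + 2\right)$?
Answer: $\frac{21}{130} \approx 0.16154$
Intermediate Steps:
$l = 3$ ($l = 1 \cdot 3 = 3$)
$v{\left(Z \right)} = 6 - Z$
$b{\left(h \right)} = - 8 h^{2}$ ($b{\left(h \right)} = - 2 \left(h + h\right)^{2} = - 2 \left(2 h\right)^{2} = - 2 \cdot 4 h^{2} = - 8 h^{2}$)
$W{\left(S,p \right)} = 2 + \frac{S + p}{-5 + p}$ ($W{\left(S,p \right)} = \left(6 - 4\right) + \frac{p + S}{p - 5} = \left(6 - 4\right) + \frac{S + p}{-5 + p} = 2 + \frac{S + p}{-5 + p}$)
$\frac{1}{W{\left(b{\left(l \right)},I \right)}} = \frac{1}{\frac{1}{-5 - 16} \left(-10 - 8 \cdot 3^{2} + 3 \left(-16\right)\right)} = \frac{1}{\frac{1}{-21} \left(-10 - 72 - 48\right)} = \frac{1}{\left(- \frac{1}{21}\right) \left(-10 - 72 - 48\right)} = \frac{1}{\left(- \frac{1}{21}\right) \left(-130\right)} = \frac{1}{\frac{130}{21}} = \frac{21}{130}$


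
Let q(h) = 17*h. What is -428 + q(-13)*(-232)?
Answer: 50844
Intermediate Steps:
-428 + q(-13)*(-232) = -428 + (17*(-13))*(-232) = -428 - 221*(-232) = -428 + 51272 = 50844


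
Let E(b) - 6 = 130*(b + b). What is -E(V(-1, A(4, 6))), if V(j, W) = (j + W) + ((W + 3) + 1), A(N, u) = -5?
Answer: 1814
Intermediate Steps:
V(j, W) = 4 + j + 2*W (V(j, W) = (W + j) + ((3 + W) + 1) = (W + j) + (4 + W) = 4 + j + 2*W)
E(b) = 6 + 260*b (E(b) = 6 + 130*(b + b) = 6 + 130*(2*b) = 6 + 260*b)
-E(V(-1, A(4, 6))) = -(6 + 260*(4 - 1 + 2*(-5))) = -(6 + 260*(4 - 1 - 10)) = -(6 + 260*(-7)) = -(6 - 1820) = -1*(-1814) = 1814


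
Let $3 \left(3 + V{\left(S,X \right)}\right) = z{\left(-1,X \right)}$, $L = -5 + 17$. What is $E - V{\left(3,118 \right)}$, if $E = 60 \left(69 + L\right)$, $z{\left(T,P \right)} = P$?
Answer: $\frac{14471}{3} \approx 4823.7$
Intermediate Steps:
$L = 12$
$V{\left(S,X \right)} = -3 + \frac{X}{3}$
$E = 4860$ ($E = 60 \left(69 + 12\right) = 60 \cdot 81 = 4860$)
$E - V{\left(3,118 \right)} = 4860 - \left(-3 + \frac{1}{3} \cdot 118\right) = 4860 - \left(-3 + \frac{118}{3}\right) = 4860 - \frac{109}{3} = \frac{14471}{3}$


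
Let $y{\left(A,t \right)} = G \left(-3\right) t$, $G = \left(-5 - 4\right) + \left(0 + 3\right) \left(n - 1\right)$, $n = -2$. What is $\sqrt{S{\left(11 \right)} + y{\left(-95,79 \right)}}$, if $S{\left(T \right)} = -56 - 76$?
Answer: $\sqrt{4134} \approx 64.296$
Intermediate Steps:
$S{\left(T \right)} = -132$ ($S{\left(T \right)} = -56 - 76 = -132$)
$G = -18$ ($G = \left(-5 - 4\right) + \left(0 + 3\right) \left(-2 - 1\right) = -9 + 3 \left(-3\right) = -9 - 9 = -18$)
$y{\left(A,t \right)} = 54 t$ ($y{\left(A,t \right)} = \left(-18\right) \left(-3\right) t = 54 t$)
$\sqrt{S{\left(11 \right)} + y{\left(-95,79 \right)}} = \sqrt{-132 + 54 \cdot 79} = \sqrt{-132 + 4266} = \sqrt{4134}$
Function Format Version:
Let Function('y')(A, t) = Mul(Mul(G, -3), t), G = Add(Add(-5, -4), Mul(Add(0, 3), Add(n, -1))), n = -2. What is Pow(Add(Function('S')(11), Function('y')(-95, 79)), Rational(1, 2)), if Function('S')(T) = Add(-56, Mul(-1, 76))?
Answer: Pow(4134, Rational(1, 2)) ≈ 64.296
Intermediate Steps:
Function('S')(T) = -132 (Function('S')(T) = Add(-56, -76) = -132)
G = -18 (G = Add(Add(-5, -4), Mul(Add(0, 3), Add(-2, -1))) = Add(-9, Mul(3, -3)) = Add(-9, -9) = -18)
Function('y')(A, t) = Mul(54, t) (Function('y')(A, t) = Mul(Mul(-18, -3), t) = Mul(54, t))
Pow(Add(Function('S')(11), Function('y')(-95, 79)), Rational(1, 2)) = Pow(Add(-132, Mul(54, 79)), Rational(1, 2)) = Pow(Add(-132, 4266), Rational(1, 2)) = Pow(4134, Rational(1, 2))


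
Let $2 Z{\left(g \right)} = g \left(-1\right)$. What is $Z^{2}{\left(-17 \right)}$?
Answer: $\frac{289}{4} \approx 72.25$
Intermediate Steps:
$Z{\left(g \right)} = - \frac{g}{2}$ ($Z{\left(g \right)} = \frac{g \left(-1\right)}{2} = \frac{\left(-1\right) g}{2} = - \frac{g}{2}$)
$Z^{2}{\left(-17 \right)} = \left(\left(- \frac{1}{2}\right) \left(-17\right)\right)^{2} = \left(\frac{17}{2}\right)^{2} = \frac{289}{4}$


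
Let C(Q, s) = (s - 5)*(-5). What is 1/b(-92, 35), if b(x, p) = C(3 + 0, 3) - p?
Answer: -1/25 ≈ -0.040000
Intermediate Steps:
C(Q, s) = 25 - 5*s (C(Q, s) = (-5 + s)*(-5) = 25 - 5*s)
b(x, p) = 10 - p (b(x, p) = (25 - 5*3) - p = (25 - 15) - p = 10 - p)
1/b(-92, 35) = 1/(10 - 1*35) = 1/(10 - 35) = 1/(-25) = -1/25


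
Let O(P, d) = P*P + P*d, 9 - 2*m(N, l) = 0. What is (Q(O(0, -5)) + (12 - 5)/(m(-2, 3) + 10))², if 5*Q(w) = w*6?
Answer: 196/841 ≈ 0.23306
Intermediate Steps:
m(N, l) = 9/2 (m(N, l) = 9/2 - ½*0 = 9/2 + 0 = 9/2)
O(P, d) = P² + P*d
Q(w) = 6*w/5 (Q(w) = (w*6)/5 = (6*w)/5 = 6*w/5)
(Q(O(0, -5)) + (12 - 5)/(m(-2, 3) + 10))² = (6*(0*(0 - 5))/5 + (12 - 5)/(9/2 + 10))² = (6*(0*(-5))/5 + 7/(29/2))² = ((6/5)*0 + 7*(2/29))² = (0 + 14/29)² = (14/29)² = 196/841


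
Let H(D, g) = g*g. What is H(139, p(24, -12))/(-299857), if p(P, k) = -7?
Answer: -49/299857 ≈ -0.00016341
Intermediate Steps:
H(D, g) = g**2
H(139, p(24, -12))/(-299857) = (-7)**2/(-299857) = 49*(-1/299857) = -49/299857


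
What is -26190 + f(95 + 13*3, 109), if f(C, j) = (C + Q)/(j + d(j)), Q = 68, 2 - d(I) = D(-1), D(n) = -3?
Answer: -1492729/57 ≈ -26188.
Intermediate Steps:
d(I) = 5 (d(I) = 2 - 1*(-3) = 2 + 3 = 5)
f(C, j) = (68 + C)/(5 + j) (f(C, j) = (C + 68)/(j + 5) = (68 + C)/(5 + j))
-26190 + f(95 + 13*3, 109) = -26190 + (68 + (95 + 13*3))/(5 + 109) = -26190 + (68 + (95 + 39))/114 = -26190 + (68 + 134)/114 = -26190 + (1/114)*202 = -26190 + 101/57 = -1492729/57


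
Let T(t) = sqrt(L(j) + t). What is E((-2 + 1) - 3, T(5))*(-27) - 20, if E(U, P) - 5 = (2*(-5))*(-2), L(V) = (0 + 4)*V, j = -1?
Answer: -695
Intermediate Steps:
L(V) = 4*V
T(t) = sqrt(-4 + t) (T(t) = sqrt(4*(-1) + t) = sqrt(-4 + t))
E(U, P) = 25 (E(U, P) = 5 + (2*(-5))*(-2) = 5 - 10*(-2) = 5 + 20 = 25)
E((-2 + 1) - 3, T(5))*(-27) - 20 = 25*(-27) - 20 = -675 - 20 = -695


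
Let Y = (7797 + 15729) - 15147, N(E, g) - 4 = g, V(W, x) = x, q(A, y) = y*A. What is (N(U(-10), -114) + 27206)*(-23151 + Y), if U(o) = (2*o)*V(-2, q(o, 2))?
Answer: -400262112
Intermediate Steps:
q(A, y) = A*y
U(o) = 4*o² (U(o) = (2*o)*(o*2) = (2*o)*(2*o) = 4*o²)
N(E, g) = 4 + g
Y = 8379 (Y = 23526 - 15147 = 8379)
(N(U(-10), -114) + 27206)*(-23151 + Y) = ((4 - 114) + 27206)*(-23151 + 8379) = (-110 + 27206)*(-14772) = 27096*(-14772) = -400262112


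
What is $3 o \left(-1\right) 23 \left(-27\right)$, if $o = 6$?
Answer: $11178$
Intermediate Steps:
$3 o \left(-1\right) 23 \left(-27\right) = 3 \cdot 6 \left(-1\right) 23 \left(-27\right) = 18 \left(-1\right) 23 \left(-27\right) = \left(-18\right) 23 \left(-27\right) = \left(-414\right) \left(-27\right) = 11178$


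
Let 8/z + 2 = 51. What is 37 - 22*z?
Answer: 1637/49 ≈ 33.408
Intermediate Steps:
z = 8/49 (z = 8/(-2 + 51) = 8/49 ≈ 0.16327)
37 - 22*z = 37 - 22*8/49 = 37 - 176/49 = 1637/49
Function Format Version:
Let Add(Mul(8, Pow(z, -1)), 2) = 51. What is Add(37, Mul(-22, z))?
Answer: Rational(1637, 49) ≈ 33.408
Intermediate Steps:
z = Rational(8, 49) (z = Mul(8, Pow(Add(-2, 51), -1)) = Mul(8, Pow(49, -1)) = Mul(8, Rational(1, 49)) = Rational(8, 49) ≈ 0.16327)
Add(37, Mul(-22, z)) = Add(37, Mul(-22, Rational(8, 49))) = Add(37, Rational(-176, 49)) = Rational(1637, 49)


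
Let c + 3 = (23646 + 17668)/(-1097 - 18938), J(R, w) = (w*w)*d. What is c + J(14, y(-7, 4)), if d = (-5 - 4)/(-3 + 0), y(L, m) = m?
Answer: 860261/20035 ≈ 42.938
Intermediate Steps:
d = 3 (d = -9/(-3) = -9*(-⅓) = 3)
J(R, w) = 3*w² (J(R, w) = (w*w)*3 = w²*3 = 3*w²)
c = -101419/20035 (c = -3 + (23646 + 17668)/(-1097 - 18938) = -3 + 41314/(-20035) = -3 + 41314*(-1/20035) = -3 - 41314/20035 = -101419/20035 ≈ -5.0621)
c + J(14, y(-7, 4)) = -101419/20035 + 3*4² = -101419/20035 + 3*16 = -101419/20035 + 48 = 860261/20035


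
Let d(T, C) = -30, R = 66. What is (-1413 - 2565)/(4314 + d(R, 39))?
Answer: -13/14 ≈ -0.92857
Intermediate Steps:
(-1413 - 2565)/(4314 + d(R, 39)) = (-1413 - 2565)/(4314 - 30) = -3978/4284 = -3978*1/4284 = -13/14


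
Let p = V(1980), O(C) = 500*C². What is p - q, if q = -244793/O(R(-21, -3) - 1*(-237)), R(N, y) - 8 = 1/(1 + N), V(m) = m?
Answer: 237602969072/120001005 ≈ 1980.0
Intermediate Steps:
R(N, y) = 8 + 1/(1 + N)
q = -979172/120001005 (q = -244793*1/(500*((9 + 8*(-21))/(1 - 21) - 1*(-237))²) = -244793*1/(500*((9 - 168)/(-20) + 237)²) = -244793*1/(500*(-1/20*(-159) + 237)²) = -244793*1/(500*(159/20 + 237)²) = -244793/(500*(4899/20)²) = -244793/(500*(24000201/400)) = -244793/120001005/4 = -244793*4/120001005 = -979172/120001005 ≈ -0.0081597)
p = 1980
p - q = 1980 - 1*(-979172/120001005) = 1980 + 979172/120001005 = 237602969072/120001005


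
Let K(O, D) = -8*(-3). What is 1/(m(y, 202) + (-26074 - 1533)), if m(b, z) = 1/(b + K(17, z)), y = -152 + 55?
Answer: -73/2015312 ≈ -3.6223e-5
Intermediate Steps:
y = -97
K(O, D) = 24
m(b, z) = 1/(24 + b) (m(b, z) = 1/(b + 24) = 1/(24 + b))
1/(m(y, 202) + (-26074 - 1533)) = 1/(1/(24 - 97) + (-26074 - 1533)) = 1/(1/(-73) - 27607) = 1/(-1/73 - 27607) = 1/(-2015312/73) = -73/2015312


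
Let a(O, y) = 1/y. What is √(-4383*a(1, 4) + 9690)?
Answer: √34377/2 ≈ 92.705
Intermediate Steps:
√(-4383*a(1, 4) + 9690) = √(-4383/4 + 9690) = √(34377/4) = √34377/2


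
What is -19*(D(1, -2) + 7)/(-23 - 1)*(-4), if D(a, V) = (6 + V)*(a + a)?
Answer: -95/2 ≈ -47.500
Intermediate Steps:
D(a, V) = 2*a*(6 + V) (D(a, V) = (6 + V)*(2*a) = 2*a*(6 + V))
-19*(D(1, -2) + 7)/(-23 - 1)*(-4) = -19*(2*1*(6 - 2) + 7)/(-23 - 1)*(-4) = -19*(2*1*4 + 7)/(-24)*(-4) = -19*(8 + 7)*(-1)/24*(-4) = -285*(-1)/24*(-4) = -19*(-5/8)*(-4) = (95/8)*(-4) = -95/2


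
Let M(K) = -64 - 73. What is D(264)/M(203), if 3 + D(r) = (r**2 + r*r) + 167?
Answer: -139556/137 ≈ -1018.7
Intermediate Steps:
M(K) = -137
D(r) = 164 + 2*r**2 (D(r) = -3 + ((r**2 + r*r) + 167) = -3 + ((r**2 + r**2) + 167) = -3 + (2*r**2 + 167) = -3 + (167 + 2*r**2) = 164 + 2*r**2)
D(264)/M(203) = (164 + 2*264**2)/(-137) = (164 + 2*69696)*(-1/137) = (164 + 139392)*(-1/137) = 139556*(-1/137) = -139556/137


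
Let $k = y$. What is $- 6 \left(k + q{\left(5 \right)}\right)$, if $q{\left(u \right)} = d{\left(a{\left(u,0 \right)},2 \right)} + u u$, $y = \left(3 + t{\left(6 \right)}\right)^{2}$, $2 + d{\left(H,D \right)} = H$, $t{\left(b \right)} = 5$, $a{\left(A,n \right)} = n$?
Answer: $-522$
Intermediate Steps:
$d{\left(H,D \right)} = -2 + H$
$y = 64$ ($y = \left(3 + 5\right)^{2} = 8^{2} = 64$)
$k = 64$
$q{\left(u \right)} = -2 + u^{2}$ ($q{\left(u \right)} = \left(-2 + 0\right) + u u = -2 + u^{2}$)
$- 6 \left(k + q{\left(5 \right)}\right) = - 6 \left(64 - \left(2 - 5^{2}\right)\right) = - 6 \left(64 + \left(-2 + 25\right)\right) = - 6 \left(64 + 23\right) = \left(-6\right) 87 = -522$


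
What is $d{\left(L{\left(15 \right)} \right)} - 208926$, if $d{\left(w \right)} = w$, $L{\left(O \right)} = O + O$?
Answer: $-208896$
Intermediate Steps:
$L{\left(O \right)} = 2 O$
$d{\left(L{\left(15 \right)} \right)} - 208926 = 2 \cdot 15 - 208926 = 30 - 208926 = -208896$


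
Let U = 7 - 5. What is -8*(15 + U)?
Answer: -136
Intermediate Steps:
U = 2
-8*(15 + U) = -8*(15 + 2) = -8*17 = -136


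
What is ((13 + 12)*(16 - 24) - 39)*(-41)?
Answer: 9799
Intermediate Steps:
((13 + 12)*(16 - 24) - 39)*(-41) = (25*(-8) - 39)*(-41) = (-200 - 39)*(-41) = -239*(-41) = 9799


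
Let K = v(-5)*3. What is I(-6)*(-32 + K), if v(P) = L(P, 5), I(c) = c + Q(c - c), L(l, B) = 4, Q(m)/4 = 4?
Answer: -200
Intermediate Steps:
Q(m) = 16 (Q(m) = 4*4 = 16)
I(c) = 16 + c (I(c) = c + 16 = 16 + c)
v(P) = 4
K = 12 (K = 4*3 = 12)
I(-6)*(-32 + K) = (16 - 6)*(-32 + 12) = 10*(-20) = -200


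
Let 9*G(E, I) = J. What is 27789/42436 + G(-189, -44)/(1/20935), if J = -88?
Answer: -78178743979/381924 ≈ -2.0470e+5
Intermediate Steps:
G(E, I) = -88/9 (G(E, I) = (1/9)*(-88) = -88/9)
27789/42436 + G(-189, -44)/(1/20935) = 27789/42436 - 88/(9*(1/20935)) = 27789*(1/42436) - 88/(9*1/20935) = 27789/42436 - 88/9*20935 = 27789/42436 - 1842280/9 = -78178743979/381924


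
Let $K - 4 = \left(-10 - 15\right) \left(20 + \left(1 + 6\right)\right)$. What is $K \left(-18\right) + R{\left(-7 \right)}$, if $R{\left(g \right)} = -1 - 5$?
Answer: $12072$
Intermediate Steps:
$R{\left(g \right)} = -6$ ($R{\left(g \right)} = -1 - 5 = -6$)
$K = -671$ ($K = 4 + \left(-10 - 15\right) \left(20 + \left(1 + 6\right)\right) = 4 - 25 \left(20 + 7\right) = 4 - 675 = -671$)
$K \left(-18\right) + R{\left(-7 \right)} = \left(-671\right) \left(-18\right) - 6 = 12078 - 6 = 12072$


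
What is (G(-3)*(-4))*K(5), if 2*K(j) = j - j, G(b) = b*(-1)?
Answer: 0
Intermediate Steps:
G(b) = -b
K(j) = 0 (K(j) = (j - j)/2 = (½)*0 = 0)
(G(-3)*(-4))*K(5) = (-1*(-3)*(-4))*0 = (3*(-4))*0 = -12*0 = 0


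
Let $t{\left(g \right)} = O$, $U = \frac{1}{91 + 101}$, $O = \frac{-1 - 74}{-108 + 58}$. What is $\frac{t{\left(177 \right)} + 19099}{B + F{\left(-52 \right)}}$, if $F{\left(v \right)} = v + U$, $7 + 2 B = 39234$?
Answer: $\frac{3667296}{3755809} \approx 0.97643$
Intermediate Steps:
$B = \frac{39227}{2}$ ($B = - \frac{7}{2} + \frac{1}{2} \cdot 39234 = - \frac{7}{2} + 19617 = \frac{39227}{2} \approx 19614.0$)
$O = \frac{3}{2}$ ($O = - \frac{75}{-50} = \left(-75\right) \left(- \frac{1}{50}\right) = \frac{3}{2} \approx 1.5$)
$U = \frac{1}{192} \approx 0.0052083$
$t{\left(g \right)} = \frac{3}{2}$
$F{\left(v \right)} = \frac{1}{192} + v$ ($F{\left(v \right)} = v + \frac{1}{192} = \frac{1}{192} + v$)
$\frac{t{\left(177 \right)} + 19099}{B + F{\left(-52 \right)}} = \frac{\frac{3}{2} + 19099}{\frac{39227}{2} + \left(\frac{1}{192} - 52\right)} = \frac{38201}{2 \left(\frac{39227}{2} - \frac{9983}{192}\right)} = \frac{38201}{2 \cdot \frac{3755809}{192}} = \frac{38201}{2} \cdot \frac{192}{3755809} = \frac{3667296}{3755809}$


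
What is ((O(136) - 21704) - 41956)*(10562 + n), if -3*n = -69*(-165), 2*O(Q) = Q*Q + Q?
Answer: -367745848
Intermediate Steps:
O(Q) = Q/2 + Q²/2 (O(Q) = (Q*Q + Q)/2 = (Q² + Q)/2 = (Q + Q²)/2 = Q/2 + Q²/2)
n = -3795 (n = -(-23)*(-165) = -⅓*11385 = -3795)
((O(136) - 21704) - 41956)*(10562 + n) = (((½)*136*(1 + 136) - 21704) - 41956)*(10562 - 3795) = (((½)*136*137 - 21704) - 41956)*6767 = ((9316 - 21704) - 41956)*6767 = (-12388 - 41956)*6767 = -54344*6767 = -367745848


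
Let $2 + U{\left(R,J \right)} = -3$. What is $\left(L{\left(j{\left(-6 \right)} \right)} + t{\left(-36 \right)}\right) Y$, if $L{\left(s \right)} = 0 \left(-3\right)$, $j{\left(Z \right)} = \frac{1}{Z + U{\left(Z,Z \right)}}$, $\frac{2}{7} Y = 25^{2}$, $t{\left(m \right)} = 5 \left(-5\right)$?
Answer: $- \frac{109375}{2} \approx -54688.0$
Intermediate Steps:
$t{\left(m \right)} = -25$
$U{\left(R,J \right)} = -5$ ($U{\left(R,J \right)} = -2 - 3 = -5$)
$Y = \frac{4375}{2}$ ($Y = \frac{7 \cdot 25^{2}}{2} = \frac{7}{2} \cdot 625 = \frac{4375}{2} \approx 2187.5$)
$j{\left(Z \right)} = \frac{1}{-5 + Z}$ ($j{\left(Z \right)} = \frac{1}{Z - 5} = \frac{1}{-5 + Z}$)
$L{\left(s \right)} = 0$
$\left(L{\left(j{\left(-6 \right)} \right)} + t{\left(-36 \right)}\right) Y = \left(0 - 25\right) \frac{4375}{2} = \left(-25\right) \frac{4375}{2} = - \frac{109375}{2}$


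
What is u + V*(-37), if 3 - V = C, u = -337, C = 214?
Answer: 7470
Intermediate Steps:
V = -211 (V = 3 - 1*214 = 3 - 214 = -211)
u + V*(-37) = -337 - 211*(-37) = -337 + 7807 = 7470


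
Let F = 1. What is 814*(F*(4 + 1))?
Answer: 4070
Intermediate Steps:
814*(F*(4 + 1)) = 814*(1*(4 + 1)) = 814*(1*5) = 814*5 = 4070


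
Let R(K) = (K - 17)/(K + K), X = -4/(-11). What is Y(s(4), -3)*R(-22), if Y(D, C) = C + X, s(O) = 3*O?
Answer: -1131/484 ≈ -2.3368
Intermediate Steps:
X = 4/11 (X = -4*(-1/11) = 4/11 ≈ 0.36364)
Y(D, C) = 4/11 + C (Y(D, C) = C + 4/11 = 4/11 + C)
R(K) = (-17 + K)/(2*K) (R(K) = (-17 + K)/((2*K)) = (-17 + K)*(1/(2*K)) = (-17 + K)/(2*K))
Y(s(4), -3)*R(-22) = (4/11 - 3)*((½)*(-17 - 22)/(-22)) = -29*(-1)*(-39)/(22*22) = -29/11*39/44 = -1131/484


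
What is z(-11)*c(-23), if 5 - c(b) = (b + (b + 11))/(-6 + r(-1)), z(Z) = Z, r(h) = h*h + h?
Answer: 55/6 ≈ 9.1667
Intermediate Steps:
r(h) = h + h**2 (r(h) = h**2 + h = h + h**2)
c(b) = 41/6 + b/3 (c(b) = 5 - (b + (b + 11))/(-6 - (1 - 1)) = 5 - (b + (11 + b))/(-6 - 1*0) = 5 - (11 + 2*b)/(-6 + 0) = 5 - (11 + 2*b)/(-6) = 5 - (11 + 2*b)*(-1)/6 = 5 - (-11/6 - b/3) = 5 + (11/6 + b/3) = 41/6 + b/3)
z(-11)*c(-23) = -11*(41/6 + (1/3)*(-23)) = -11*(41/6 - 23/3) = -11*(-5/6) = 55/6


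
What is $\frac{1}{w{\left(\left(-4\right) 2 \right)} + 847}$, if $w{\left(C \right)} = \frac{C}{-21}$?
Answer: $\frac{21}{17795} \approx 0.0011801$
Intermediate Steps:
$w{\left(C \right)} = - \frac{C}{21}$ ($w{\left(C \right)} = C \left(- \frac{1}{21}\right) = - \frac{C}{21}$)
$\frac{1}{w{\left(\left(-4\right) 2 \right)} + 847} = \frac{1}{- \frac{\left(-4\right) 2}{21} + 847} = \frac{1}{\left(- \frac{1}{21}\right) \left(-8\right) + 847} = \frac{1}{\frac{8}{21} + 847} = \frac{1}{\frac{17795}{21}} = \frac{21}{17795}$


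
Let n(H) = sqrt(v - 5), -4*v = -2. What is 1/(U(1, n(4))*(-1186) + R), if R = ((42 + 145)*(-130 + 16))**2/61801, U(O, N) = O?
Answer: 61801/381161138 ≈ 0.00016214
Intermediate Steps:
v = 1/2 (v = -1/4*(-2) = 1/2 ≈ 0.50000)
n(H) = 3*I*sqrt(2)/2 (n(H) = sqrt(1/2 - 5) = sqrt(-9/2) = 3*I*sqrt(2)/2)
R = 454457124/61801 (R = (187*(-114))**2*(1/61801) = (-21318)**2*(1/61801) = 454457124*(1/61801) = 454457124/61801 ≈ 7353.6)
1/(U(1, n(4))*(-1186) + R) = 1/(1*(-1186) + 454457124/61801) = 1/(-1186 + 454457124/61801) = 1/(381161138/61801) = 61801/381161138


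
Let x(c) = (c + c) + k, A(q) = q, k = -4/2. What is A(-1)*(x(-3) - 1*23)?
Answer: 31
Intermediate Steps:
k = -2 (k = -4*½ = -2)
x(c) = -2 + 2*c (x(c) = (c + c) - 2 = 2*c - 2 = -2 + 2*c)
A(-1)*(x(-3) - 1*23) = -((-2 + 2*(-3)) - 1*23) = -((-2 - 6) - 23) = -(-8 - 23) = -1*(-31) = 31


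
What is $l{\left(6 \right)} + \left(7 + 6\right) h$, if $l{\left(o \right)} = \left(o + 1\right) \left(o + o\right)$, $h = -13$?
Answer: $-85$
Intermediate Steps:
$l{\left(o \right)} = 2 o \left(1 + o\right)$ ($l{\left(o \right)} = \left(1 + o\right) 2 o = 2 o \left(1 + o\right)$)
$l{\left(6 \right)} + \left(7 + 6\right) h = 2 \cdot 6 \left(1 + 6\right) + \left(7 + 6\right) \left(-13\right) = 2 \cdot 6 \cdot 7 + 13 \left(-13\right) = 84 - 169 = -85$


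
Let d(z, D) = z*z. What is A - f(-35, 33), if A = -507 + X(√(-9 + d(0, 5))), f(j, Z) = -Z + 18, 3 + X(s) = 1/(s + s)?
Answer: -495 - I/6 ≈ -495.0 - 0.16667*I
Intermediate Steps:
d(z, D) = z²
X(s) = -3 + 1/(2*s) (X(s) = -3 + 1/(s + s) = -3 + 1/(2*s))
f(j, Z) = 18 - Z
A = -510 - I/6 (A = -507 + (-3 + 1/(2*(√(-9 + 0²)))) = -507 + (-3 + 1/(2*(√(-9 + 0)))) = -507 + (-3 + 1/(2*(√(-9)))) = -507 + (-3 + 1/(2*((3*I)))) = -507 + (-3 + (-I/3)/2) = -507 + (-3 - I/6) = -510 - I/6 ≈ -510.0 - 0.16667*I)
A - f(-35, 33) = (-510 - I/6) - (18 - 1*33) = (-510 - I/6) - (18 - 33) = (-510 - I/6) - 1*(-15) = (-510 - I/6) + 15 = -495 - I/6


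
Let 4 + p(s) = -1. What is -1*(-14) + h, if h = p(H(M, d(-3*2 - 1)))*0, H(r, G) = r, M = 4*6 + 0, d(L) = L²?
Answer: 14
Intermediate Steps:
M = 24 (M = 24 + 0 = 24)
p(s) = -5 (p(s) = -4 - 1 = -5)
h = 0 (h = -5*0 = 0)
-1*(-14) + h = -1*(-14) + 0 = 14 + 0 = 14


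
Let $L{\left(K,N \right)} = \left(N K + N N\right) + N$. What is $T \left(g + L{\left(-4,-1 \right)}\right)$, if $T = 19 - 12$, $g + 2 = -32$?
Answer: $-210$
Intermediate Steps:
$g = -34$ ($g = -2 - 32 = -34$)
$L{\left(K,N \right)} = N + N^{2} + K N$ ($L{\left(K,N \right)} = \left(K N + N^{2}\right) + N = \left(N^{2} + K N\right) + N = N + N^{2} + K N$)
$T = 7$ ($T = 19 - 12 = 7$)
$T \left(g + L{\left(-4,-1 \right)}\right) = 7 \left(-34 - \left(1 - 4 - 1\right)\right) = 7 \left(-34 - -4\right) = 7 \left(-34 + 4\right) = 7 \left(-30\right) = -210$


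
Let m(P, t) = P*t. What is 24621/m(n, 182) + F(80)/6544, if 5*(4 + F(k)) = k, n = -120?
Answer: -3351203/2977520 ≈ -1.1255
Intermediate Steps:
F(k) = -4 + k/5
24621/m(n, 182) + F(80)/6544 = 24621/((-120*182)) + (-4 + (⅕)*80)/6544 = 24621/(-21840) + (-4 + 16)*(1/6544) = 24621*(-1/21840) + 12*(1/6544) = -8207/7280 + 3/1636 = -3351203/2977520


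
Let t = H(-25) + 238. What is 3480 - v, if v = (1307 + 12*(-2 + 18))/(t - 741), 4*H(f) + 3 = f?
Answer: 1776299/510 ≈ 3482.9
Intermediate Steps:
H(f) = -3/4 + f/4
t = 231 (t = (-3/4 + (1/4)*(-25)) + 238 = (-3/4 - 25/4) + 238 = -7 + 238 = 231)
v = -1499/510 (v = (1307 + 12*(-2 + 18))/(231 - 741) = (1307 + 12*16)/(-510) = (1307 + 192)*(-1/510) = 1499*(-1/510) = -1499/510 ≈ -2.9392)
3480 - v = 3480 - 1*(-1499/510) = 3480 + 1499/510 = 1776299/510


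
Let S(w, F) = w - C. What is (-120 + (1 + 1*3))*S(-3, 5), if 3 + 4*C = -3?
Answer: 174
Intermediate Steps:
C = -3/2 (C = -¾ + (¼)*(-3) = -¾ - ¾ = -3/2 ≈ -1.5000)
S(w, F) = 3/2 + w (S(w, F) = w - 1*(-3/2) = w + 3/2 = 3/2 + w)
(-120 + (1 + 1*3))*S(-3, 5) = (-120 + (1 + 1*3))*(3/2 - 3) = (-120 + (1 + 3))*(-3/2) = (-120 + 4)*(-3/2) = -116*(-3/2) = 174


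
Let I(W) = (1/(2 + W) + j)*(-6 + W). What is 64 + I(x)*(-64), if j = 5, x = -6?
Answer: 3712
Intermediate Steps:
I(W) = (-6 + W)*(5 + 1/(2 + W)) (I(W) = (1/(2 + W) + 5)*(-6 + W) = (5 + 1/(2 + W))*(-6 + W) = (-6 + W)*(5 + 1/(2 + W)))
64 + I(x)*(-64) = 64 + ((-66 - 19*(-6) + 5*(-6)**2)/(2 - 6))*(-64) = 64 + ((-66 + 114 + 5*36)/(-4))*(-64) = 64 - (-66 + 114 + 180)/4*(-64) = 64 - 1/4*228*(-64) = 64 - 57*(-64) = 64 + 3648 = 3712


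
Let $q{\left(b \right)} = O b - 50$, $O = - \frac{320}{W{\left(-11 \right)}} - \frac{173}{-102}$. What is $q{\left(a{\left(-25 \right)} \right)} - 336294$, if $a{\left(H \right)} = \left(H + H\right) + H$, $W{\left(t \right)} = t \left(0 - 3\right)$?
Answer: $- \frac{125568231}{374} \approx -3.3574 \cdot 10^{5}$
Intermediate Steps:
$W{\left(t \right)} = - 3 t$ ($W{\left(t \right)} = t \left(-3\right) = - 3 t$)
$O = - \frac{8977}{1122}$ ($O = - \frac{320}{\left(-3\right) \left(-11\right)} - \frac{173}{-102} = - \frac{320}{33} - - \frac{173}{102} = \left(-320\right) \frac{1}{33} + \frac{173}{102} = - \frac{320}{33} + \frac{173}{102} = - \frac{8977}{1122} \approx -8.0009$)
$a{\left(H \right)} = 3 H$ ($a{\left(H \right)} = 2 H + H = 3 H$)
$q{\left(b \right)} = -50 - \frac{8977 b}{1122}$ ($q{\left(b \right)} = - \frac{8977 b}{1122} - 50 = -50 - \frac{8977 b}{1122}$)
$q{\left(a{\left(-25 \right)} \right)} - 336294 = \left(-50 - \frac{8977 \cdot 3 \left(-25\right)}{1122}\right) - 336294 = \left(-50 - - \frac{224425}{374}\right) - 336294 = \left(-50 + \frac{224425}{374}\right) - 336294 = \frac{205725}{374} - 336294 = - \frac{125568231}{374}$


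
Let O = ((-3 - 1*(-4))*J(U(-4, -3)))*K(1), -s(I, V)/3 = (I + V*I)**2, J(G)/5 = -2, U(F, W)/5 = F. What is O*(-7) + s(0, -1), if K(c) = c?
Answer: 70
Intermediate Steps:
U(F, W) = 5*F
J(G) = -10 (J(G) = 5*(-2) = -10)
s(I, V) = -3*(I + I*V)**2 (s(I, V) = -3*(I + V*I)**2 = -3*(I + I*V)**2)
O = -10 (O = ((-3 - 1*(-4))*(-10))*1 = ((-3 + 4)*(-10))*1 = (1*(-10))*1 = -10*1 = -10)
O*(-7) + s(0, -1) = -10*(-7) - 3*0**2*(1 - 1)**2 = 70 - 3*0*0**2 = 70 - 3*0*0 = 70 + 0 = 70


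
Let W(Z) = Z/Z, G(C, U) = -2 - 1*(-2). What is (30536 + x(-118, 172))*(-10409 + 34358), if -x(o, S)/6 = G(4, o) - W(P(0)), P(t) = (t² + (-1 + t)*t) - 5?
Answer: 731450358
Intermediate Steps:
G(C, U) = 0 (G(C, U) = -2 + 2 = 0)
P(t) = -5 + t² + t*(-1 + t) (P(t) = (t² + t*(-1 + t)) - 5 = -5 + t² + t*(-1 + t))
W(Z) = 1
x(o, S) = 6 (x(o, S) = -6*(0 - 1*1) = -6*(0 - 1) = -6*(-1) = 6)
(30536 + x(-118, 172))*(-10409 + 34358) = (30536 + 6)*(-10409 + 34358) = 30542*23949 = 731450358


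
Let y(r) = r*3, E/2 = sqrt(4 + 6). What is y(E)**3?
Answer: 2160*sqrt(10) ≈ 6830.5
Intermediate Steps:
E = 2*sqrt(10) (E = 2*sqrt(4 + 6) = 2*sqrt(10) ≈ 6.3246)
y(r) = 3*r
y(E)**3 = (3*(2*sqrt(10)))**3 = (6*sqrt(10))**3 = 2160*sqrt(10)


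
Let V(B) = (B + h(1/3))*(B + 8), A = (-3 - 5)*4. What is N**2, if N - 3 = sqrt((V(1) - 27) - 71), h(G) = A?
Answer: (3 + I*sqrt(377))**2 ≈ -368.0 + 116.5*I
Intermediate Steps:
A = -32 (A = -8*4 = -32)
h(G) = -32
V(B) = (-32 + B)*(8 + B) (V(B) = (B - 32)*(B + 8) = (-32 + B)*(8 + B))
N = 3 + I*sqrt(377) (N = 3 + sqrt(((-256 + 1**2 - 24*1) - 27) - 71) = 3 + sqrt(((-256 + 1 - 24) - 27) - 71) = 3 + sqrt((-279 - 27) - 71) = 3 + sqrt(-306 - 71) = 3 + sqrt(-377) = 3 + I*sqrt(377) ≈ 3.0 + 19.416*I)
N**2 = (3 + I*sqrt(377))**2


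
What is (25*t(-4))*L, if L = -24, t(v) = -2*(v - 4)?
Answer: -9600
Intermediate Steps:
t(v) = 8 - 2*v (t(v) = -2*(-4 + v) = 8 - 2*v)
(25*t(-4))*L = (25*(8 - 2*(-4)))*(-24) = (25*(8 + 8))*(-24) = (25*16)*(-24) = 400*(-24) = -9600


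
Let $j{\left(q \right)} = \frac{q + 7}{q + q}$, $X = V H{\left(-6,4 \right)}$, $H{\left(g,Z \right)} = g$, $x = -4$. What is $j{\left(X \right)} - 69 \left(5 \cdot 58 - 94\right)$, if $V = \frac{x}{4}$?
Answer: $- \frac{162275}{12} \approx -13523.0$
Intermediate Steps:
$V = -1$ ($V = - \frac{4}{4} = \left(-4\right) \frac{1}{4} = -1$)
$X = 6$ ($X = \left(-1\right) \left(-6\right) = 6$)
$j{\left(q \right)} = \frac{7 + q}{2 q}$
$j{\left(X \right)} - 69 \left(5 \cdot 58 - 94\right) = \frac{7 + 6}{2 \cdot 6} - 69 \left(5 \cdot 58 - 94\right) = \frac{1}{2} \cdot \frac{1}{6} \cdot 13 - 69 \left(290 - 94\right) = \frac{13}{12} - 69 \cdot 196 = \frac{13}{12} - 13524 = - \frac{162275}{12}$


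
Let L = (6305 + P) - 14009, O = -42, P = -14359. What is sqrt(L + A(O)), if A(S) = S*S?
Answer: I*sqrt(20299) ≈ 142.47*I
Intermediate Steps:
A(S) = S**2
L = -22063 (L = (6305 - 14359) - 14009 = -8054 - 14009 = -22063)
sqrt(L + A(O)) = sqrt(-22063 + (-42)**2) = sqrt(-22063 + 1764) = sqrt(-20299) = I*sqrt(20299)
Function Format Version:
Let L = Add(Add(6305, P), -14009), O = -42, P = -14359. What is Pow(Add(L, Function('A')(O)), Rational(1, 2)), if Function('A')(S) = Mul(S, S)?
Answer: Mul(I, Pow(20299, Rational(1, 2))) ≈ Mul(142.47, I)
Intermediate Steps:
Function('A')(S) = Pow(S, 2)
L = -22063 (L = Add(Add(6305, -14359), -14009) = Add(-8054, -14009) = -22063)
Pow(Add(L, Function('A')(O)), Rational(1, 2)) = Pow(Add(-22063, Pow(-42, 2)), Rational(1, 2)) = Pow(Add(-22063, 1764), Rational(1, 2)) = Pow(-20299, Rational(1, 2)) = Mul(I, Pow(20299, Rational(1, 2)))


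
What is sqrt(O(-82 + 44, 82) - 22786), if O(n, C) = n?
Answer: 6*I*sqrt(634) ≈ 151.08*I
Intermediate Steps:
sqrt(O(-82 + 44, 82) - 22786) = sqrt((-82 + 44) - 22786) = sqrt(-38 - 22786) = sqrt(-22824) = 6*I*sqrt(634)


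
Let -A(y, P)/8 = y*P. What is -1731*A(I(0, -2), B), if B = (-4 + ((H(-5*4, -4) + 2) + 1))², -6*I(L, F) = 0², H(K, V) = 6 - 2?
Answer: 0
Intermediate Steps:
H(K, V) = 4
I(L, F) = 0 (I(L, F) = -⅙*0² = -⅙*0 = 0)
B = 9 (B = (-4 + ((4 + 2) + 1))² = (-4 + (6 + 1))² = (-4 + 7)² = 3² = 9)
A(y, P) = -8*P*y (A(y, P) = -8*y*P = -8*P*y)
-1731*A(I(0, -2), B) = -(-13848)*9*0 = -1731*0 = 0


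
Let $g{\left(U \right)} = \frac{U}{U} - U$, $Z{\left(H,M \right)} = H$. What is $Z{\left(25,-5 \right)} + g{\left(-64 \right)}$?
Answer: $90$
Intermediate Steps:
$g{\left(U \right)} = 1 - U$
$Z{\left(25,-5 \right)} + g{\left(-64 \right)} = 25 + \left(1 - -64\right) = 25 + \left(1 + 64\right) = 25 + 65 = 90$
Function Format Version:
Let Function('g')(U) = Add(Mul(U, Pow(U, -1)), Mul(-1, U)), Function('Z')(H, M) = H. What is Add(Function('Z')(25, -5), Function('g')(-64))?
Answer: 90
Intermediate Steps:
Function('g')(U) = Add(1, Mul(-1, U))
Add(Function('Z')(25, -5), Function('g')(-64)) = Add(25, Add(1, Mul(-1, -64))) = Add(25, Add(1, 64)) = Add(25, 65) = 90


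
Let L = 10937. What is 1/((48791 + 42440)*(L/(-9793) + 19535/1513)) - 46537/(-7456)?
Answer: 52997006525567063/8490999029143776 ≈ 6.2416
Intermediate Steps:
1/((48791 + 42440)*(L/(-9793) + 19535/1513)) - 46537/(-7456) = 1/((48791 + 42440)*(10937/(-9793) + 19535/1513)) - 46537/(-7456) = 1/(91231*(10937*(-1/9793) + 19535*(1/1513))) - 46537*(-1/7456) = 1/(91231*(-10937/9793 + 19535/1513)) + 46537/7456 = 1/(91231*(174758574/14816809)) + 46537/7456 = (1/91231)*(14816809/174758574) + 46537/7456 = 2116687/2277628494942 + 46537/7456 = 52997006525567063/8490999029143776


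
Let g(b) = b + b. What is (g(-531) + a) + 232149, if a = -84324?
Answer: 146763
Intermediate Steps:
g(b) = 2*b
(g(-531) + a) + 232149 = (2*(-531) - 84324) + 232149 = (-1062 - 84324) + 232149 = -85386 + 232149 = 146763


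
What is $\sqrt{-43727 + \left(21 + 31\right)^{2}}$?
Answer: $i \sqrt{41023} \approx 202.54 i$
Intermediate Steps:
$\sqrt{-43727 + \left(21 + 31\right)^{2}} = \sqrt{-43727 + 52^{2}} = \sqrt{-43727 + 2704} = \sqrt{-41023} = i \sqrt{41023}$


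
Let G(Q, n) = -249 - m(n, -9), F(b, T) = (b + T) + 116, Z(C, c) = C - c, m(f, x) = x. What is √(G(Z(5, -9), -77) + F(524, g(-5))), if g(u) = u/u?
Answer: √401 ≈ 20.025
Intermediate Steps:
g(u) = 1
F(b, T) = 116 + T + b (F(b, T) = (T + b) + 116 = 116 + T + b)
G(Q, n) = -240 (G(Q, n) = -249 - 1*(-9) = -249 + 9 = -240)
√(G(Z(5, -9), -77) + F(524, g(-5))) = √(-240 + (116 + 1 + 524)) = √(-240 + 641) = √401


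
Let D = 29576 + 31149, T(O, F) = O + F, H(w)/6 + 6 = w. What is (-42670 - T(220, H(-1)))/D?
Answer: -42848/60725 ≈ -0.70561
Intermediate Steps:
H(w) = -36 + 6*w
T(O, F) = F + O
D = 60725
(-42670 - T(220, H(-1)))/D = (-42670 - ((-36 + 6*(-1)) + 220))/60725 = (-42670 - ((-36 - 6) + 220))*(1/60725) = (-42670 - (-42 + 220))*(1/60725) = (-42670 - 1*178)*(1/60725) = (-42670 - 178)*(1/60725) = -42848*1/60725 = -42848/60725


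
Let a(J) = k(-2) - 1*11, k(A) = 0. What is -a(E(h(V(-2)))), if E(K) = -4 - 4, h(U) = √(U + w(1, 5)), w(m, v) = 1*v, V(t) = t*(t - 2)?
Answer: 11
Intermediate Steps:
V(t) = t*(-2 + t)
w(m, v) = v
h(U) = √(5 + U) (h(U) = √(U + 5) = √(5 + U))
E(K) = -8
a(J) = -11 (a(J) = 0 - 1*11 = 0 - 11 = -11)
-a(E(h(V(-2)))) = -1*(-11) = 11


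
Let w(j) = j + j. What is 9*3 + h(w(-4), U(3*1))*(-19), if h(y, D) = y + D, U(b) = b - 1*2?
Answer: 160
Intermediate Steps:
w(j) = 2*j
U(b) = -2 + b (U(b) = b - 2 = -2 + b)
h(y, D) = D + y
9*3 + h(w(-4), U(3*1))*(-19) = 9*3 + ((-2 + 3*1) + 2*(-4))*(-19) = 27 + ((-2 + 3) - 8)*(-19) = 27 + (1 - 8)*(-19) = 27 - 7*(-19) = 27 + 133 = 160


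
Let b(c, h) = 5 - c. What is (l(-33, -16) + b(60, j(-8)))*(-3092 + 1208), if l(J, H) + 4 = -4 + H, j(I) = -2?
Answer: 148836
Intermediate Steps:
l(J, H) = -8 + H (l(J, H) = -4 + (-4 + H) = -8 + H)
(l(-33, -16) + b(60, j(-8)))*(-3092 + 1208) = ((-8 - 16) + (5 - 1*60))*(-3092 + 1208) = (-24 + (5 - 60))*(-1884) = (-24 - 55)*(-1884) = -79*(-1884) = 148836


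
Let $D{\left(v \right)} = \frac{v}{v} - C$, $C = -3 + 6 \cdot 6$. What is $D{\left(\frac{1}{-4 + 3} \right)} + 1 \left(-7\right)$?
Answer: $-39$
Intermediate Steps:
$C = 33$ ($C = -3 + 36 = 33$)
$D{\left(v \right)} = -32$ ($D{\left(v \right)} = \frac{v}{v} - 33 = 1 - 33 = -32$)
$D{\left(\frac{1}{-4 + 3} \right)} + 1 \left(-7\right) = -32 + 1 \left(-7\right) = -32 - 7 = -39$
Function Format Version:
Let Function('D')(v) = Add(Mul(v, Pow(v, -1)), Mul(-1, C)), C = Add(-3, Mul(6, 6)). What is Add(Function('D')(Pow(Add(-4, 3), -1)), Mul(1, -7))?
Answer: -39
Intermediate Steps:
C = 33 (C = Add(-3, 36) = 33)
Function('D')(v) = -32 (Function('D')(v) = Add(Mul(v, Pow(v, -1)), Mul(-1, 33)) = Add(1, -33) = -32)
Add(Function('D')(Pow(Add(-4, 3), -1)), Mul(1, -7)) = Add(-32, Mul(1, -7)) = Add(-32, -7) = -39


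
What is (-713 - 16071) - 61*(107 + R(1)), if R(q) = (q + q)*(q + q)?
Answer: -23555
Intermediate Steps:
R(q) = 4*q**2 (R(q) = (2*q)*(2*q) = 4*q**2)
(-713 - 16071) - 61*(107 + R(1)) = (-713 - 16071) - 61*(107 + 4*1**2) = -16784 - 61*(107 + 4*1) = -16784 - 61*(107 + 4) = -16784 - 61*111 = -16784 - 6771 = -23555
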